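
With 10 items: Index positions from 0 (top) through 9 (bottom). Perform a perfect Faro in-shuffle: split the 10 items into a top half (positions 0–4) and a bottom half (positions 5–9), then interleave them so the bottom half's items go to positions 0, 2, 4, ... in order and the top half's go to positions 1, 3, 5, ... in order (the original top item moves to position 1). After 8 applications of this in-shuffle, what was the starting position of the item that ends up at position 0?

Work backwards from position 0, undoing one in-shuffle at a time:
0 ← 5 ← 2 ← 6 ← 8 ← 9 ← 4 ← 7 ← 3
So the item now at position 0 started at position 3.

3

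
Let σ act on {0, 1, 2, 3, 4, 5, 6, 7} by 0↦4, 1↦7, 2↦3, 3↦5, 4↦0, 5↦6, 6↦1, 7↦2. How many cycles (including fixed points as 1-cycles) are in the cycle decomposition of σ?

Cycle decomposition: (0 4) (1 7 2 3 5 6).
2 cycles.

2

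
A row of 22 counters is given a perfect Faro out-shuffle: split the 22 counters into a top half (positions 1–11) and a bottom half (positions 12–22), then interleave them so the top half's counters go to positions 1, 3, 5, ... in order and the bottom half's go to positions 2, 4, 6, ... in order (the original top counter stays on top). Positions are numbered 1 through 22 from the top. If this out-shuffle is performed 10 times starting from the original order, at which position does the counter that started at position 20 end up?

11

Track the counter's position through each out-shuffle:
20 → 18 → 14 → 6 → 11 → 21 → 20 → 18 → 14 → 6 → 11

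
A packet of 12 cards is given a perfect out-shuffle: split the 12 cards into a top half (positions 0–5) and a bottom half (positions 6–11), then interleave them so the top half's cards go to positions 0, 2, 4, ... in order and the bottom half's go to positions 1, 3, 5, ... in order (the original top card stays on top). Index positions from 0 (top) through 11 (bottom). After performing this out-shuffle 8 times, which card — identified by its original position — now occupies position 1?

4

Work backwards from position 1, undoing one out-shuffle at a time:
1 ← 6 ← 3 ← 7 ← 9 ← 10 ← 5 ← 8 ← 4
So the card now at position 1 started at position 4.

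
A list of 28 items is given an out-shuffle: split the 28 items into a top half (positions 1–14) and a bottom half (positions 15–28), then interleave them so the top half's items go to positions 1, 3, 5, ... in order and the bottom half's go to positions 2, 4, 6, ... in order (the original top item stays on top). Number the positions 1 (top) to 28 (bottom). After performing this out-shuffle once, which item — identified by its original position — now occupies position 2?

15

Work backwards from position 2, undoing one out-shuffle at a time:
2 ← 15
So the item now at position 2 started at position 15.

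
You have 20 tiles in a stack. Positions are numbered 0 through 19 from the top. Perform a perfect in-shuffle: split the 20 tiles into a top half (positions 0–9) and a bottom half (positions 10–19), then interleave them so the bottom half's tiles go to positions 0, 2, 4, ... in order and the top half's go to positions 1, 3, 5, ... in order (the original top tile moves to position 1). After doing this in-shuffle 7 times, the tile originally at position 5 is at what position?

11

Track the tile's position through each in-shuffle:
5 → 11 → 2 → 5 → 11 → 2 → 5 → 11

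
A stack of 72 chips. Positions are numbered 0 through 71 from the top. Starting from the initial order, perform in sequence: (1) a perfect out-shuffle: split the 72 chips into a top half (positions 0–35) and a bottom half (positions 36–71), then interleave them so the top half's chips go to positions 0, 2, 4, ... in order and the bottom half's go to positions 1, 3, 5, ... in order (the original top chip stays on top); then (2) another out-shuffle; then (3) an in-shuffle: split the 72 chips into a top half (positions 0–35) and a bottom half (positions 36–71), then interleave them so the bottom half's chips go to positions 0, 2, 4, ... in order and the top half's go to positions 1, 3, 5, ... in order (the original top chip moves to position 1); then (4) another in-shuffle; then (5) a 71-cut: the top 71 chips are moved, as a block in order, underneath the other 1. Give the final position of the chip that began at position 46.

26

Track the chip from position 46 forward through each operation:
  after op 1 (out-shuffle): 46 → 21
  after op 2 (out-shuffle): 21 → 42
  after op 3 (in-shuffle): 42 → 12
  after op 4 (in-shuffle): 12 → 25
  after op 5 (cut 71): 25 → 26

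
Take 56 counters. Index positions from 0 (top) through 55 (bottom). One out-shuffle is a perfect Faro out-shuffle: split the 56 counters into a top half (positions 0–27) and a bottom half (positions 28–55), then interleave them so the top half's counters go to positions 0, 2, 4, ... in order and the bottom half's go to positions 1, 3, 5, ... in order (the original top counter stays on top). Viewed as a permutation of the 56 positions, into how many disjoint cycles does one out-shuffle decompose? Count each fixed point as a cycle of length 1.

6

Trace each unvisited position around until it returns:
(0) (1 2 4 8 16 32 ... len 20) (3 6 12 24 48 41 ... len 20) (5 10 20 40 25 50 45 35 15 30) (11 22 44 33) (55)
6 cycles in total.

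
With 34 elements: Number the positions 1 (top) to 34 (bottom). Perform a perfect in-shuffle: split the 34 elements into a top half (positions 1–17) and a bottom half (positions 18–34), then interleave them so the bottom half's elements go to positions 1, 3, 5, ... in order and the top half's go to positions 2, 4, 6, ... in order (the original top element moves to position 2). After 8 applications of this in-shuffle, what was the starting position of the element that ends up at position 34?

19

Work backwards from position 34, undoing one in-shuffle at a time:
34 ← 17 ← 26 ← 13 ← 24 ← 12 ← 6 ← 3 ← 19
So the element now at position 34 started at position 19.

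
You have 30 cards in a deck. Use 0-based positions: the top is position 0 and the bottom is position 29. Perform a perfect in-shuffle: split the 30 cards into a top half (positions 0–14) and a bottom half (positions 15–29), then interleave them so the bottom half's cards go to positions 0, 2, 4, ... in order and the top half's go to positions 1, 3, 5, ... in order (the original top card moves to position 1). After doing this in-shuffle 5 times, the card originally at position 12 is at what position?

Track the card's position through each in-shuffle:
12 → 25 → 20 → 10 → 21 → 12

12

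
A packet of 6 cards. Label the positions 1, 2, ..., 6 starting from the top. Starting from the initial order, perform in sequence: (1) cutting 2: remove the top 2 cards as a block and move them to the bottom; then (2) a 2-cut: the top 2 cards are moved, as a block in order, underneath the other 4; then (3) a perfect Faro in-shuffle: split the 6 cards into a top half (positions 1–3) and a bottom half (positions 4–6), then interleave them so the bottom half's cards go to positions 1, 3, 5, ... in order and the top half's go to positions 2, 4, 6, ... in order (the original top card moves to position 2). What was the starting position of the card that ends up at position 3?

3

Undo the operations in reverse order, starting from position 3:
  undo op 3 (in-shuffle, from bottom half): 3 ← 5
  undo op 2 (cut 2): 5 ← 1
  undo op 1 (cut 2): 1 ← 3
So the card at position 3 came from original position 3.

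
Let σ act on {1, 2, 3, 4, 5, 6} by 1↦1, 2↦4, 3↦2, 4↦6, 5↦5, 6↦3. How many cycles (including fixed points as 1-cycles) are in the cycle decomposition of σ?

Cycle decomposition: (1) (2 4 6 3) (5).
3 cycles.

3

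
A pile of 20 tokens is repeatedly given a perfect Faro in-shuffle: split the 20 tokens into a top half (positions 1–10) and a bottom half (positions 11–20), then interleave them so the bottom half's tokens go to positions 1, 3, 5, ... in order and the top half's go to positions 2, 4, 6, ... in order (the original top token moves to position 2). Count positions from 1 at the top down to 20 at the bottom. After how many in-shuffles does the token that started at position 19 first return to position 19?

6

Follow position 19 under repeated in-shuffles:
19 → 17 → 13 → 5 → 10 → 20 → 19
It first returns after 6 in-shuffles.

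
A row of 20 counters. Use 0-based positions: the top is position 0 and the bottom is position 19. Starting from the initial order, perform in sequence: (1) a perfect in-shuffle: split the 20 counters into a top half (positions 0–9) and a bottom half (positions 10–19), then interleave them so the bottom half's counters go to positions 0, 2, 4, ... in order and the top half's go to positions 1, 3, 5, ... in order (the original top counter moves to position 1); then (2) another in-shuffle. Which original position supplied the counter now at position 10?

Undo the operations in reverse order, starting from position 10:
  undo op 2 (in-shuffle, from bottom half): 10 ← 15
  undo op 1 (in-shuffle, from top half): 15 ← 7
So the counter at position 10 came from original position 7.

7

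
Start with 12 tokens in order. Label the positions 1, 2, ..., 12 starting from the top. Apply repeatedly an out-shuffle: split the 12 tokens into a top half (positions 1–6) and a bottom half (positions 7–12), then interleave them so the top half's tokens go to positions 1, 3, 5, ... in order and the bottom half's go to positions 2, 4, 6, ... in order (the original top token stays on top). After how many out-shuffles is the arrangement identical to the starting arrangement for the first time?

10

The out-shuffle permutes the 12 positions with cycle lengths [1, 1, 10].
Every token is home exactly when every cycle has completed a whole number of laps, i.e. after lcm(1, 10) = 10 out-shuffles.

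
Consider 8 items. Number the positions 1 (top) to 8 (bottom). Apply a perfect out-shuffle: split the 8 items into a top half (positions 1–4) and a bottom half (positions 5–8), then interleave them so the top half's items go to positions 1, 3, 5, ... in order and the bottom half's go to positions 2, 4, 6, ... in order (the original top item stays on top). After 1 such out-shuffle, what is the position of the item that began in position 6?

4

Track the item's position through each out-shuffle:
6 → 4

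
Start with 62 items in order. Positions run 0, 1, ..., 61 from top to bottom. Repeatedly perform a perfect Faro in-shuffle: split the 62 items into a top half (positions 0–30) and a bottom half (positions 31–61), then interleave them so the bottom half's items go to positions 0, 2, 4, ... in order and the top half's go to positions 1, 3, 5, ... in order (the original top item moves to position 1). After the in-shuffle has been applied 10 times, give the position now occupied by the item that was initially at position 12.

18

Track the item's position through each in-shuffle:
12 → 25 → 51 → 40 → 18 → 37 → 12 → 25 → 51 → 40 → 18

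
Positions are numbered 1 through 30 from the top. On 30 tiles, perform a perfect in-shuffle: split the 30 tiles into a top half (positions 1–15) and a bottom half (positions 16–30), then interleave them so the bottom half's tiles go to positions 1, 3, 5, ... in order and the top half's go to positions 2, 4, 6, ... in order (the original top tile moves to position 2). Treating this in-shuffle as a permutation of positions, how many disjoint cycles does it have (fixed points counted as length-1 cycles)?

6

Trace each unvisited position around until it returns:
(1 2 4 8 16) (3 6 12 24 17) (5 10 20 9 18) (7 14 28 25 19) (11 22 13 26 21) (15 30 29 27 23)
6 cycles in total.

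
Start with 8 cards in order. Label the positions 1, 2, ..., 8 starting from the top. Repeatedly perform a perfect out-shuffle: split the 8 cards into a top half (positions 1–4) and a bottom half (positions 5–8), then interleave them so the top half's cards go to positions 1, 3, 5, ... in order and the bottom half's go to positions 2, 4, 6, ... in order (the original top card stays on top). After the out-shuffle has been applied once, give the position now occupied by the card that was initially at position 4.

Track the card's position through each out-shuffle:
4 → 7

7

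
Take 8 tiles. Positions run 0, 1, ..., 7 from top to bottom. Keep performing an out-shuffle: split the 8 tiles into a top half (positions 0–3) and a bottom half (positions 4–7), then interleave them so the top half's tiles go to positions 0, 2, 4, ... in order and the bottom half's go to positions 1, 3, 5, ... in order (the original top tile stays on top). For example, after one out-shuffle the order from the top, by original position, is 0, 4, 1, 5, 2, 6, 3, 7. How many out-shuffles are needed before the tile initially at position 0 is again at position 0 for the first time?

1

Position 0 is fixed by the out-shuffle; it is already back after 1 application.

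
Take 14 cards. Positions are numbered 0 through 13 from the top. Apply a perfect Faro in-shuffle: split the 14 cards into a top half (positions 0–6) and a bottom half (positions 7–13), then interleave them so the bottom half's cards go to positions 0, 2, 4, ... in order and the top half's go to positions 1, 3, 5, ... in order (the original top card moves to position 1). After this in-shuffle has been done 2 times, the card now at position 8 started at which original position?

5

Work backwards from position 8, undoing one in-shuffle at a time:
8 ← 11 ← 5
So the card now at position 8 started at position 5.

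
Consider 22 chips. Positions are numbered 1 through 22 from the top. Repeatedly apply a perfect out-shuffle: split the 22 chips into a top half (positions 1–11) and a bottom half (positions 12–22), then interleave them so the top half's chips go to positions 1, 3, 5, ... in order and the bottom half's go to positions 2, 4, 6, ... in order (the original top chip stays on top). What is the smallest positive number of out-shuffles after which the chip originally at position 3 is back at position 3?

Follow position 3 under repeated out-shuffles:
3 → 5 → 9 → 17 → 12 → 2 → 3
It first returns after 6 out-shuffles.

6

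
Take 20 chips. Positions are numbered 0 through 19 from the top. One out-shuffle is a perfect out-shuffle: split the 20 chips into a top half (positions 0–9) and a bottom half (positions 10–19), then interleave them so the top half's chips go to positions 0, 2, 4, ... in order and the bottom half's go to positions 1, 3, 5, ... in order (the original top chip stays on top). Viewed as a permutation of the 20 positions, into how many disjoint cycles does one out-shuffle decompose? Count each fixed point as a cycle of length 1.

3

Trace each unvisited position around until it returns:
(0) (1 2 4 8 16 13 ... len 18) (19)
3 cycles in total.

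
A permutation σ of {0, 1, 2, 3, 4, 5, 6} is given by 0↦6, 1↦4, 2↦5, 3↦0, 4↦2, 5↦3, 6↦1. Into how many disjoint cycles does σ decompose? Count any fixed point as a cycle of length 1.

Cycle decomposition: (0 6 1 4 2 5 3).
1 cycle.

1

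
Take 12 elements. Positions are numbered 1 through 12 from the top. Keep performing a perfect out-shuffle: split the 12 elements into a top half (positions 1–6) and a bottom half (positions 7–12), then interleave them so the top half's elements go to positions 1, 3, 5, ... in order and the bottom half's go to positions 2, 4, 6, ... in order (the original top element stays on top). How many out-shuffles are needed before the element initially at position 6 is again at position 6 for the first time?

10

Follow position 6 under repeated out-shuffles:
6 → 11 → 10 → 8 → 4 → 7 → 2 → 3 → 5 → 9 → 6
It first returns after 10 out-shuffles.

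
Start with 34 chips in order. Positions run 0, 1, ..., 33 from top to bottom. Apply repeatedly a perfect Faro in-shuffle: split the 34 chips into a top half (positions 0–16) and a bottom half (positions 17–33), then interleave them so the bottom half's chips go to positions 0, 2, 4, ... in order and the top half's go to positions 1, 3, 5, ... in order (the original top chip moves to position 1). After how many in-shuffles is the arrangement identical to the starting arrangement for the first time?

12

The in-shuffle permutes the 34 positions with cycle lengths [3, 3, 4, 12, 12].
Every chip is home exactly when every cycle has completed a whole number of laps, i.e. after lcm(3, 4, 12) = 12 in-shuffles.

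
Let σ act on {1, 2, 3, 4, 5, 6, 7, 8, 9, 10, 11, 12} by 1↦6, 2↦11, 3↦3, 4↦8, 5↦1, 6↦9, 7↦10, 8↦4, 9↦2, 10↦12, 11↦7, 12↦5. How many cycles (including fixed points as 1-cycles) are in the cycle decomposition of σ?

Cycle decomposition: (1 6 9 2 11 7 10 12 5) (3) (4 8).
3 cycles.

3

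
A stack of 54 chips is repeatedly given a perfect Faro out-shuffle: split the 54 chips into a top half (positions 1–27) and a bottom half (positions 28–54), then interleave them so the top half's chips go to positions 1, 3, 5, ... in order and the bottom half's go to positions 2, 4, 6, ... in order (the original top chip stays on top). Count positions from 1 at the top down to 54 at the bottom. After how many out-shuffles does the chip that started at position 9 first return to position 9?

Follow position 9 under repeated out-shuffles:
9 → 17 → 33 → 12 → 23 → 45 → 36 → 18 → ... → 9 (length 52)
It first returns after 52 out-shuffles.

52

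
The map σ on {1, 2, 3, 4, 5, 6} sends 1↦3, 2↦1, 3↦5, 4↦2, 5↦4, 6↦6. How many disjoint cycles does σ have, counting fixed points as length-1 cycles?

2

Cycle decomposition: (1 3 5 4 2) (6).
2 cycles.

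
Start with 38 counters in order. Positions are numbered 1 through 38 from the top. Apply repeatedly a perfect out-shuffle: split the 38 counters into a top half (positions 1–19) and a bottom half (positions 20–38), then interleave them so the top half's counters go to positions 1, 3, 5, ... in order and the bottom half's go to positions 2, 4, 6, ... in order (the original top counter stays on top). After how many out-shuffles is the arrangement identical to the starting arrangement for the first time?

36

The out-shuffle permutes the 38 positions with cycle lengths [1, 1, 36].
Every counter is home exactly when every cycle has completed a whole number of laps, i.e. after lcm(1, 36) = 36 out-shuffles.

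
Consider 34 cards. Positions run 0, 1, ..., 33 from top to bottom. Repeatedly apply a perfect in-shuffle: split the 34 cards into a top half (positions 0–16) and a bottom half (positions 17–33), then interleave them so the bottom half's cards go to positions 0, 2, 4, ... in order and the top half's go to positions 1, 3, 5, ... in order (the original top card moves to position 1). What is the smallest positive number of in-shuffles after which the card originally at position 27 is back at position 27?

4

Follow position 27 under repeated in-shuffles:
27 → 20 → 6 → 13 → 27
It first returns after 4 in-shuffles.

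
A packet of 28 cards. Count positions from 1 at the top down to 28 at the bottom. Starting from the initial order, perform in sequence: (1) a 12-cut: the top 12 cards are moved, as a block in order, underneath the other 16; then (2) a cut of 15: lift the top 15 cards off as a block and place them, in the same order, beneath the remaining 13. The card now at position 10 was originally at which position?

9

Undo the operations in reverse order, starting from position 10:
  undo op 2 (cut 15): 10 ← 25
  undo op 1 (cut 12): 25 ← 9
So the card at position 10 came from original position 9.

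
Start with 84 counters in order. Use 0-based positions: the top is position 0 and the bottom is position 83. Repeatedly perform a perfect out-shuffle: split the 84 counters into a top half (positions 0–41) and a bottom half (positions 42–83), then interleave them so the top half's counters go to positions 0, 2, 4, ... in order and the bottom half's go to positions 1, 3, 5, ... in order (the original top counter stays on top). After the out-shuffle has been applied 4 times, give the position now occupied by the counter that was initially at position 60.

Track the counter's position through each out-shuffle:
60 → 37 → 74 → 65 → 47

47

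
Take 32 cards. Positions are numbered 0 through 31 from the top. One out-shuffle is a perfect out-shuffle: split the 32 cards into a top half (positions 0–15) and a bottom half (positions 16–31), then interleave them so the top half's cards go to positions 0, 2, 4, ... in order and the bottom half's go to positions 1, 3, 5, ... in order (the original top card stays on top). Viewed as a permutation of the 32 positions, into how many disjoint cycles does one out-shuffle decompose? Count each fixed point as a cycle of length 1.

Trace each unvisited position around until it returns:
(0) (1 2 4 8 16) (3 6 12 24 17) (5 10 20 9 18) (7 14 28 25 19) (11 22 13 26 21) (15 30 29 27 23) (31)
8 cycles in total.

8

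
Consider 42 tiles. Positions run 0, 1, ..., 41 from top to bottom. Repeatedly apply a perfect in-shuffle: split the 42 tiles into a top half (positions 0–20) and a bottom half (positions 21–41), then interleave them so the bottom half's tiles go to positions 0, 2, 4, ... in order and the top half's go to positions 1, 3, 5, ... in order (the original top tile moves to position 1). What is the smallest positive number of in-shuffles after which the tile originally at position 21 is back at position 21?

Follow position 21 under repeated in-shuffles:
21 → 0 → 1 → 3 → 7 → 15 → 31 → 20 → 41 → 40 → 38 → 34 → 26 → 10 → 21
It first returns after 14 in-shuffles.

14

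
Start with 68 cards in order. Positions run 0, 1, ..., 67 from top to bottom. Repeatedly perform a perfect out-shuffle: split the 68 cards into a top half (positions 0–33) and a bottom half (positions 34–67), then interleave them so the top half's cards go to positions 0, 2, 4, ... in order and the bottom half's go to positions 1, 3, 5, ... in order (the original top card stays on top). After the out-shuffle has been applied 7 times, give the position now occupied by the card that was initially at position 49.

Track the card's position through each out-shuffle:
49 → 31 → 62 → 57 → 47 → 27 → 54 → 41

41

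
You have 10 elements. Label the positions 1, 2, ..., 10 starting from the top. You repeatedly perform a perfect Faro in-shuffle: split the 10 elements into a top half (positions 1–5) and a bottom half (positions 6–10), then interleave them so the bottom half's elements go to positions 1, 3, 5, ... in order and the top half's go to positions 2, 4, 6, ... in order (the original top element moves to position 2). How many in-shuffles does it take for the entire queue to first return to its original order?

10

The in-shuffle permutes the 10 positions with cycle lengths [10].
Every element is home exactly when every cycle has completed a whole number of laps, i.e. after lcm(10) = 10 in-shuffles.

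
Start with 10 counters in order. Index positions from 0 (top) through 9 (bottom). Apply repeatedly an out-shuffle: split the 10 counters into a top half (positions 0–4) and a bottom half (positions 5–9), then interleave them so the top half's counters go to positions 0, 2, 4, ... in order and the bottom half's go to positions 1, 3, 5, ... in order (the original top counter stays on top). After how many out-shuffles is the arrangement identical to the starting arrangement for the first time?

6

The out-shuffle permutes the 10 positions with cycle lengths [1, 1, 2, 6].
Every counter is home exactly when every cycle has completed a whole number of laps, i.e. after lcm(1, 2, 6) = 6 out-shuffles.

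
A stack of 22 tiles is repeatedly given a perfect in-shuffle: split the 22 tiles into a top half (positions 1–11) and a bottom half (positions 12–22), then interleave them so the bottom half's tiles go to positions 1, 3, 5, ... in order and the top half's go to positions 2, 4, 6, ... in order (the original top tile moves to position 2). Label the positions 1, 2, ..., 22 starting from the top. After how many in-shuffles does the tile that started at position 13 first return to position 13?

11

Follow position 13 under repeated in-shuffles:
13 → 3 → 6 → 12 → 1 → 2 → 4 → 8 → 16 → 9 → 18 → 13
It first returns after 11 in-shuffles.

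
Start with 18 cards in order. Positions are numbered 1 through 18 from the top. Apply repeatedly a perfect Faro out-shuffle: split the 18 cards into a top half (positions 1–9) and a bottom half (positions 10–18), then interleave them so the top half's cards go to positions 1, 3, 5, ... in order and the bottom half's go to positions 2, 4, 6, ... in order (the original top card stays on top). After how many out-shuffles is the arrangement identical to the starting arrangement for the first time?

8

The out-shuffle permutes the 18 positions with cycle lengths [1, 1, 8, 8].
Every card is home exactly when every cycle has completed a whole number of laps, i.e. after lcm(1, 8) = 8 out-shuffles.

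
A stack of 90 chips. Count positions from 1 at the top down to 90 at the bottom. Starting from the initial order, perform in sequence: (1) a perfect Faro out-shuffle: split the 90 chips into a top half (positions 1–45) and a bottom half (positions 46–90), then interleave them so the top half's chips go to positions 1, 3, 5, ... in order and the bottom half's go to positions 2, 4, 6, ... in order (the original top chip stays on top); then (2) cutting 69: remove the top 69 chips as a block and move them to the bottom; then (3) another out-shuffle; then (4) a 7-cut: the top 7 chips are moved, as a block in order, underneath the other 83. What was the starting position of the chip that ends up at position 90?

37

Undo the operations in reverse order, starting from position 90:
  undo op 4 (cut 7): 90 ← 7
  undo op 3 (out-shuffle, from top half): 7 ← 4
  undo op 2 (cut 69): 4 ← 73
  undo op 1 (out-shuffle, from top half): 73 ← 37
So the chip at position 90 came from original position 37.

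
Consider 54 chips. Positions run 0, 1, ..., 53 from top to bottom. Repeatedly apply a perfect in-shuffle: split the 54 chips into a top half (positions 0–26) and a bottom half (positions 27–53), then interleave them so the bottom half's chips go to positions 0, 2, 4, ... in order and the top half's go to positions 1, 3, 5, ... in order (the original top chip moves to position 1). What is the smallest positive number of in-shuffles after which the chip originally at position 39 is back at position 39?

Follow position 39 under repeated in-shuffles:
39 → 24 → 49 → 44 → 34 → 14 → 29 → 4 → 9 → 19 → 39
It first returns after 10 in-shuffles.

10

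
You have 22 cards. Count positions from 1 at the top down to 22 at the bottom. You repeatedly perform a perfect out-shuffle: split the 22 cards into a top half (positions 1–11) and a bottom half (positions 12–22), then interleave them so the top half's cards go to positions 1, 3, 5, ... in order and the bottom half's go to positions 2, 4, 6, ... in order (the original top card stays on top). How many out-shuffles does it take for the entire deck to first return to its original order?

6

The out-shuffle permutes the 22 positions with cycle lengths [1, 1, 2, 3, 3, 6, 6].
Every card is home exactly when every cycle has completed a whole number of laps, i.e. after lcm(1, 2, 3, 6) = 6 out-shuffles.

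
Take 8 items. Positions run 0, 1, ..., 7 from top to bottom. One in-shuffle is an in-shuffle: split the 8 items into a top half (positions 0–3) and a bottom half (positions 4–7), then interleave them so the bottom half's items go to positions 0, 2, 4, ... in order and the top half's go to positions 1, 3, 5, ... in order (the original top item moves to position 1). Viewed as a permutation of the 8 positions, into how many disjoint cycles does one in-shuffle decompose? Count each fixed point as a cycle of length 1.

2

Trace each unvisited position around until it returns:
(0 1 3 7 6 4) (2 5)
2 cycles in total.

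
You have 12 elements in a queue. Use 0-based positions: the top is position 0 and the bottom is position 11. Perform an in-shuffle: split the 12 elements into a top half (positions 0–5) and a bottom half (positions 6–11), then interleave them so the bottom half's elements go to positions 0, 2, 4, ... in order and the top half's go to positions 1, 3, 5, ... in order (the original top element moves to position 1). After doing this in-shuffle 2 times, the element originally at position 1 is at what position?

7

Track the element's position through each in-shuffle:
1 → 3 → 7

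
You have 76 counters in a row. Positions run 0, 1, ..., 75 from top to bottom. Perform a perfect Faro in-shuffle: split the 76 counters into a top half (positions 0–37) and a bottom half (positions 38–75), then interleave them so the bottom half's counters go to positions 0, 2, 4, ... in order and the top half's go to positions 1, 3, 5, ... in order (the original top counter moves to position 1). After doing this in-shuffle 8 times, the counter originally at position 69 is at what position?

Track the counter's position through each in-shuffle:
69 → 62 → 48 → 20 → 41 → 6 → 13 → 27 → 55

55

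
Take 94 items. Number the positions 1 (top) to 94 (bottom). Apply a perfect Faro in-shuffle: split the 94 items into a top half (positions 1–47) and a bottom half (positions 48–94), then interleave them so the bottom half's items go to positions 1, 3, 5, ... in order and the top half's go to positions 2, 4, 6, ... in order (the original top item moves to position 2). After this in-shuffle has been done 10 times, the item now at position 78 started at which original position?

Work backwards from position 78, undoing one in-shuffle at a time:
78 ← 39 ← 67 ← 81 ← 88 ← 44 ← 22 ← 11 ← 53 ← 74 ← 37
So the item now at position 78 started at position 37.

37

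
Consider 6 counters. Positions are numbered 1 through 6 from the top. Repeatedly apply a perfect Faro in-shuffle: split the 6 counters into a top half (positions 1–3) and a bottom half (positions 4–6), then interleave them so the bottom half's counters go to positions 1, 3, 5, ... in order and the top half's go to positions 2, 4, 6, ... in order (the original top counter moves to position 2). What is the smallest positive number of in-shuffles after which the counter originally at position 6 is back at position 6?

Follow position 6 under repeated in-shuffles:
6 → 5 → 3 → 6
It first returns after 3 in-shuffles.

3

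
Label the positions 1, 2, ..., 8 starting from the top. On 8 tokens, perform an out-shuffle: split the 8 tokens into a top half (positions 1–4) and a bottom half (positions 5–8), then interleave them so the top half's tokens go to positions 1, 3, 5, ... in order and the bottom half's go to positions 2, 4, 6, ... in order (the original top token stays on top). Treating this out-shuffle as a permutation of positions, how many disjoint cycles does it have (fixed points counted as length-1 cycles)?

Trace each unvisited position around until it returns:
(1) (2 3 5) (4 7 6) (8)
4 cycles in total.

4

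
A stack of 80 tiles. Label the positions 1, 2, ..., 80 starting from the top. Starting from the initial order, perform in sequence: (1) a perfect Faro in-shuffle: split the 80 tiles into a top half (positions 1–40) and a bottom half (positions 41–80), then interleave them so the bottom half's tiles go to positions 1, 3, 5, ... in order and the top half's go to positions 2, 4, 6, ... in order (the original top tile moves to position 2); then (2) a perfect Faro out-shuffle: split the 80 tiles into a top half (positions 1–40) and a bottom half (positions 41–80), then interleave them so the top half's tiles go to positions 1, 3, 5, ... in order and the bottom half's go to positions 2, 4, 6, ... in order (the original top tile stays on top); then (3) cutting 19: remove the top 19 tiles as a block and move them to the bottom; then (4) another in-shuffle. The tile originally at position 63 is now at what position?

Track the tile from position 63 forward through each operation:
  after op 1 (in-shuffle): 63 → 45
  after op 2 (out-shuffle): 45 → 10
  after op 3 (cut 19): 10 → 71
  after op 4 (in-shuffle): 71 → 61

61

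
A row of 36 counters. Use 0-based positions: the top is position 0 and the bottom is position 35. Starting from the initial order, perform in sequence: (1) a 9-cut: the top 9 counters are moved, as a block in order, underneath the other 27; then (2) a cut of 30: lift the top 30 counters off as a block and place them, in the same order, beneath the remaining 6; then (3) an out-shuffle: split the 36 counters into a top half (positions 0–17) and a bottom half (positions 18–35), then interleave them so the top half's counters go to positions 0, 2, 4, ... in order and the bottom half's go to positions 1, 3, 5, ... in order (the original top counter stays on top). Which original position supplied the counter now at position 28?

Undo the operations in reverse order, starting from position 28:
  undo op 3 (out-shuffle, from top half): 28 ← 14
  undo op 2 (cut 30): 14 ← 8
  undo op 1 (cut 9): 8 ← 17
So the counter at position 28 came from original position 17.

17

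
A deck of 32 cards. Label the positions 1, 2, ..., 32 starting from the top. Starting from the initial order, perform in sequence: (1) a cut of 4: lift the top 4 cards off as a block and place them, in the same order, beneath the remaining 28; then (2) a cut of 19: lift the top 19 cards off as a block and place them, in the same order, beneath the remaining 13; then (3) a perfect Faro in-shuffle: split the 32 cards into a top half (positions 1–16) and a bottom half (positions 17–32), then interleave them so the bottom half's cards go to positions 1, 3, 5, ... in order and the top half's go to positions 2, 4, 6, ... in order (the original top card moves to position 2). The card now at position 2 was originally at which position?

24

Undo the operations in reverse order, starting from position 2:
  undo op 3 (in-shuffle, from top half): 2 ← 1
  undo op 2 (cut 19): 1 ← 20
  undo op 1 (cut 4): 20 ← 24
So the card at position 2 came from original position 24.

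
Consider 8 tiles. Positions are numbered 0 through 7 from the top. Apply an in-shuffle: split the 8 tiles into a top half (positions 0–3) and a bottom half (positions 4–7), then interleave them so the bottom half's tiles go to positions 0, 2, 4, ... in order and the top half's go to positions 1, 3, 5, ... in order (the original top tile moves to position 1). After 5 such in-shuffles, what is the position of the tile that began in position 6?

7

Track the tile's position through each in-shuffle:
6 → 4 → 0 → 1 → 3 → 7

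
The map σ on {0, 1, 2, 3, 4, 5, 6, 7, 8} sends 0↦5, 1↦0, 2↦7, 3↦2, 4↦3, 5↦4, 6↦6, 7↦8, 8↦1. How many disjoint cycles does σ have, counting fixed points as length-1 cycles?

Cycle decomposition: (0 5 4 3 2 7 8 1) (6).
2 cycles.

2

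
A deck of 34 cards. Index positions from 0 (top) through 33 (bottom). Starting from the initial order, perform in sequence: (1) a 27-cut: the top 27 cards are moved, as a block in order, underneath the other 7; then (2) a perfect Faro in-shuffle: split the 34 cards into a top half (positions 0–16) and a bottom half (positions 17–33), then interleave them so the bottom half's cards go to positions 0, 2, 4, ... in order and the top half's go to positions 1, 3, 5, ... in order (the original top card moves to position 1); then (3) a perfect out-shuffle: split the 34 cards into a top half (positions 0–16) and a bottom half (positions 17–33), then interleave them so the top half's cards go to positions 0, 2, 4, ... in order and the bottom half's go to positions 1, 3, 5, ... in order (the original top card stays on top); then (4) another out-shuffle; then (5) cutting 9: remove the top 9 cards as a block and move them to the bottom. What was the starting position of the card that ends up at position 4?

Undo the operations in reverse order, starting from position 4:
  undo op 5 (cut 9): 4 ← 13
  undo op 4 (out-shuffle, from bottom half): 13 ← 23
  undo op 3 (out-shuffle, from bottom half): 23 ← 28
  undo op 2 (in-shuffle, from bottom half): 28 ← 31
  undo op 1 (cut 27): 31 ← 24
So the card at position 4 came from original position 24.

24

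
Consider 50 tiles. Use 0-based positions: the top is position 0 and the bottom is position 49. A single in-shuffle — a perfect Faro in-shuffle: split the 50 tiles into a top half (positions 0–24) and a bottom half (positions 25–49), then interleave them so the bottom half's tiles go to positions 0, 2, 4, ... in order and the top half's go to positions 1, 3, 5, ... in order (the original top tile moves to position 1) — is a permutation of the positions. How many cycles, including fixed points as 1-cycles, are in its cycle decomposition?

7

Trace each unvisited position around until it returns:
(0 1 3 7 15 31 12 25) (2 5 11 23 47 44 38 26) (4 9 19 39 28 6 13 27) (8 17 35 20 41 32 14 29) (10 21 43 36 22 45 40 30) (16 33) (18 37 24 49 48 46 42 34)
7 cycles in total.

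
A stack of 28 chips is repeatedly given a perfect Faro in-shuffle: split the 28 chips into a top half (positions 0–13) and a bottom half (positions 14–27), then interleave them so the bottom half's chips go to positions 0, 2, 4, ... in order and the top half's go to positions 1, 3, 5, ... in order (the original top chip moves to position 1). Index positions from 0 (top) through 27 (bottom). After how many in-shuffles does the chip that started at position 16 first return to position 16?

28

Follow position 16 under repeated in-shuffles:
16 → 4 → 9 → 19 → 10 → 21 → 14 → 0 → ... → 16 (length 28)
It first returns after 28 in-shuffles.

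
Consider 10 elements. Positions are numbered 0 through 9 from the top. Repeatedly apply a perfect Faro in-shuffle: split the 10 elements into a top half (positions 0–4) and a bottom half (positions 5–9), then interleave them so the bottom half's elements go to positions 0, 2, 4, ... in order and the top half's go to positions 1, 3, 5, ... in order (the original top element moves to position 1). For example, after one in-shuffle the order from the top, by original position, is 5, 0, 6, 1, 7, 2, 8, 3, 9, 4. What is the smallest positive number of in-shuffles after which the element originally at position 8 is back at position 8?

10

Follow position 8 under repeated in-shuffles:
8 → 6 → 2 → 5 → 0 → 1 → 3 → 7 → 4 → 9 → 8
It first returns after 10 in-shuffles.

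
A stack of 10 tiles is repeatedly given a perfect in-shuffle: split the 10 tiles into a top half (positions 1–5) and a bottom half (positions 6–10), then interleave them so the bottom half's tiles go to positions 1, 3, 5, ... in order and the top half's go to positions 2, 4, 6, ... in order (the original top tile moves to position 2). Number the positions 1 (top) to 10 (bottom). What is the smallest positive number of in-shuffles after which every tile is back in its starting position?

10

The in-shuffle permutes the 10 positions with cycle lengths [10].
Every tile is home exactly when every cycle has completed a whole number of laps, i.e. after lcm(10) = 10 in-shuffles.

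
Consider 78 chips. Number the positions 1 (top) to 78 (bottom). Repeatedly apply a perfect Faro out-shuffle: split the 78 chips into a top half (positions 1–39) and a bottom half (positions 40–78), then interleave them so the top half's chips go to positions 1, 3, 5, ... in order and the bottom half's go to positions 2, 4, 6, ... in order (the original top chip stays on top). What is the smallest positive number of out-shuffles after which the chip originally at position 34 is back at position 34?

Follow position 34 under repeated out-shuffles:
34 → 67 → 56 → 34
It first returns after 3 out-shuffles.

3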